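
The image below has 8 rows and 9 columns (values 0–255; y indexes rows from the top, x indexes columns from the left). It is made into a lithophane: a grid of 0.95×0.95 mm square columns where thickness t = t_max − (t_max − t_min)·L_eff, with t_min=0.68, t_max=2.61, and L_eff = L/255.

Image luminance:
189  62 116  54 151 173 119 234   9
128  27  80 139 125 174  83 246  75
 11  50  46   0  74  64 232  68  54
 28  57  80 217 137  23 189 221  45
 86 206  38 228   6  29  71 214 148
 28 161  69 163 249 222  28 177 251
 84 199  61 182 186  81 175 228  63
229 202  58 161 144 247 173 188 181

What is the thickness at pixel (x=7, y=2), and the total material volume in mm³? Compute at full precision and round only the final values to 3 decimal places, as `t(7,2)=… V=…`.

t(7,2)=2.095 V=108.149

span = t_max - t_min = 2.61 - 0.68 = 1.930
L(7,2) = 68, L_eff = 68/255 = 0.266667
t(7,2) = 2.61 - 1.930·0.266667 = 2.095
Σt over all 8·9 pixels = 763933/6375 ≈ 119.8326275
V = pitch²·Σt = 0.95²·763933/6375 = 108.149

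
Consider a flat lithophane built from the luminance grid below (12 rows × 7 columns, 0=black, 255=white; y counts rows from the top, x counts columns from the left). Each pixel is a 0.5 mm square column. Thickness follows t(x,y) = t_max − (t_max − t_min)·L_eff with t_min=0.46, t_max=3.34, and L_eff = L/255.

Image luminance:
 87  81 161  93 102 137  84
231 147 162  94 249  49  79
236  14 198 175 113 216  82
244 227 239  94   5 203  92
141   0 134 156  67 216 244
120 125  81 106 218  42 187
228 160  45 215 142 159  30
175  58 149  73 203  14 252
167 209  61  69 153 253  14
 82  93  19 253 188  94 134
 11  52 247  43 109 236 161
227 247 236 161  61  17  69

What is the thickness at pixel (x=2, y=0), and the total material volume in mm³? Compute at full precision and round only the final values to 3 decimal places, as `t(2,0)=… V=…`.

t(2,0)=1.522 V=38.234

span = t_max - t_min = 3.34 - 0.46 = 2.880
L(2,0) = 161, L_eff = 161/255 = 0.631373
t(2,0) = 3.34 - 2.880·0.631373 = 1.522
Σt over all 12·7 pixels = 64998/425 ≈ 152.9364706
V = pitch²·Σt = 0.5²·64998/425 = 38.234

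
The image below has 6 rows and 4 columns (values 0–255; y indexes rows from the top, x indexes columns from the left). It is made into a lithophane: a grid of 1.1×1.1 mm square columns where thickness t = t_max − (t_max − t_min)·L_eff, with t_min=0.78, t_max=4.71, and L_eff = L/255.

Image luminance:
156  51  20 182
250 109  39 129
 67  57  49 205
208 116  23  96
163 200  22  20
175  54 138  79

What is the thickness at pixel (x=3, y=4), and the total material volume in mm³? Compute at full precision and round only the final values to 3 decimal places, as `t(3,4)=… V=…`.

span = t_max - t_min = 4.71 - 0.78 = 3.930
L(3,4) = 20, L_eff = 20/255 = 0.078431
t(3,4) = 4.71 - 3.930·0.078431 = 4.402
Σt over all 6·4 pixels = 154798/2125 ≈ 72.8461176
V = pitch²·Σt = 1.1²·154798/2125 = 88.144

t(3,4)=4.402 V=88.144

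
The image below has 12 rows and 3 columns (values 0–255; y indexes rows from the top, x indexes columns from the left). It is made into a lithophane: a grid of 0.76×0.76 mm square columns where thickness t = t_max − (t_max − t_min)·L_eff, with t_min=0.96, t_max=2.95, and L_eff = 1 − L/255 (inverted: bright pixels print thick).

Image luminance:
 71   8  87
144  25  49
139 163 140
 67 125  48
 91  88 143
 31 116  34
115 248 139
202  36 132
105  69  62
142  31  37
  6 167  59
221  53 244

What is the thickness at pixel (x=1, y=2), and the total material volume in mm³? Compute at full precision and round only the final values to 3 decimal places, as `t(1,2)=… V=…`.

span = t_max - t_min = 2.95 - 0.96 = 1.990
L(1,2) = 163, L_eff = 1 - 163/255 = 0.360784 (inverted)
t(1,2) = 2.95 - 1.990·0.360784 = 2.232
Σt over all 12·3 pixels = 1605043/25500 ≈ 62.9428627
V = pitch²·Σt = 0.76²·1605043/25500 = 36.356

t(1,2)=2.232 V=36.356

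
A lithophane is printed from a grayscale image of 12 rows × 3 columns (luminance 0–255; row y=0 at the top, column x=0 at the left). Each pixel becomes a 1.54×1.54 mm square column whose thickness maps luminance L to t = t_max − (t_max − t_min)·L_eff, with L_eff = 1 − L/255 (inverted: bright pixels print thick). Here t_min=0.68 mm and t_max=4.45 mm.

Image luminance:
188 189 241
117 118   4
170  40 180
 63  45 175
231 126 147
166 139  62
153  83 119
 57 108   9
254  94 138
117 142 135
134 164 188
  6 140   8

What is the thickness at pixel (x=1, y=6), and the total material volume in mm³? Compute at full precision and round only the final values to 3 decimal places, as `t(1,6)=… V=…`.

t(1,6)=1.907 V=214.085

span = t_max - t_min = 4.45 - 0.68 = 3.770
L(1,6) = 83, L_eff = 1 - 83/255 = 0.674510 (inverted)
t(1,6) = 4.45 - 3.770·0.674510 = 1.907
Σt over all 12·3 pixels = 230189/2550 ≈ 90.2701961
V = pitch²·Σt = 1.54²·230189/2550 = 214.085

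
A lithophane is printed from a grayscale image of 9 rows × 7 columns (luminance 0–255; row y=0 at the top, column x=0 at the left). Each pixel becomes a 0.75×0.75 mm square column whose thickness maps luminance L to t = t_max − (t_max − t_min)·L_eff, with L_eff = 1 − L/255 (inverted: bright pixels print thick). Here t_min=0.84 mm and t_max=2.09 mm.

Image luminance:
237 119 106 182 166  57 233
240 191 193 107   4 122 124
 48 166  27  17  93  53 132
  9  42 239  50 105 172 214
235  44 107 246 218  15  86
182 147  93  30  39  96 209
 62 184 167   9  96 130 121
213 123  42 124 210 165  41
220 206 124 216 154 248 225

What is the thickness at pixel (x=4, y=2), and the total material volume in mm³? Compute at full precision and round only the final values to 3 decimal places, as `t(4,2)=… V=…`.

t(4,2)=1.296 V=52.585

span = t_max - t_min = 2.09 - 0.84 = 1.250
L(4,2) = 93, L_eff = 1 - 93/255 = 0.635294 (inverted)
t(4,2) = 2.09 - 1.250·0.635294 = 1.296
Σt over all 9·7 pixels = 476767/5100 ≈ 93.4837255
V = pitch²·Σt = 0.75²·476767/5100 = 52.585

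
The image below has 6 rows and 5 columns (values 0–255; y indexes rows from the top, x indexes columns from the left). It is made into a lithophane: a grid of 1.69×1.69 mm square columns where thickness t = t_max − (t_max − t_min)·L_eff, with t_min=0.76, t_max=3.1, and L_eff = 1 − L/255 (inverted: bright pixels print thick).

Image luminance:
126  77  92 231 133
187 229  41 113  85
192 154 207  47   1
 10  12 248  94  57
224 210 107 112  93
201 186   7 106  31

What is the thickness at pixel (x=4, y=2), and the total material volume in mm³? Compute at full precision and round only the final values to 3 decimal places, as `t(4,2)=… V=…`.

t(4,2)=0.769 V=159.812

span = t_max - t_min = 3.1 - 0.76 = 2.340
L(4,2) = 1, L_eff = 1 - 1/255 = 0.996078 (inverted)
t(4,2) = 3.1 - 2.340·0.996078 = 0.769
Σt over all 6·5 pixels = 237807/4250 ≈ 55.9545882
V = pitch²·Σt = 1.69²·237807/4250 = 159.812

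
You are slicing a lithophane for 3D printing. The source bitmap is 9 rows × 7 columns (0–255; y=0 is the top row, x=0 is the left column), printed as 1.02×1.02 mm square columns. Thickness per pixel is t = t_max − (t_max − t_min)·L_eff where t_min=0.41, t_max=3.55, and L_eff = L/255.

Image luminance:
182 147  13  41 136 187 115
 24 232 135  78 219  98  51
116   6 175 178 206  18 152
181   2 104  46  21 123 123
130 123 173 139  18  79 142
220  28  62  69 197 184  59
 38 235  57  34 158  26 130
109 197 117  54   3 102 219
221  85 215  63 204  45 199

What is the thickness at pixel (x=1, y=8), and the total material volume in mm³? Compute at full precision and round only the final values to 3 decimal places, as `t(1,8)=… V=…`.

t(1,8)=2.503 V=139.894

span = t_max - t_min = 3.55 - 0.41 = 3.140
L(1,8) = 85, L_eff = 85/255 = 0.333333
t(1,8) = 3.55 - 3.140·0.333333 = 2.503
Σt over all 9·7 pixels = 3428773/25500 ≈ 134.4616863
V = pitch²·Σt = 1.02²·3428773/25500 = 139.894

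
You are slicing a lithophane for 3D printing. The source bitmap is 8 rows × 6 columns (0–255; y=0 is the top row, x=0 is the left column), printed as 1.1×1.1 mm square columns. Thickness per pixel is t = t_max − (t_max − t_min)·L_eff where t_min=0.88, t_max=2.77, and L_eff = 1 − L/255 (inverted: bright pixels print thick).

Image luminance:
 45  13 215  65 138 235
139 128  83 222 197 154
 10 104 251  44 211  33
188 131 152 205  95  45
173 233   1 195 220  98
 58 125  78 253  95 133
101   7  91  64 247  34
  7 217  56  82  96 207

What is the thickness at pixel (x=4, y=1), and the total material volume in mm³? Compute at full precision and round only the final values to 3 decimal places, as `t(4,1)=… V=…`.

span = t_max - t_min = 2.77 - 0.88 = 1.890
L(4,1) = 197, L_eff = 1 - 197/255 = 0.227451 (inverted)
t(4,1) = 2.77 - 1.890·0.227451 = 2.340
Σt over all 8·6 pixels = 367701/4250 ≈ 86.5178824
V = pitch²·Σt = 1.1²·367701/4250 = 104.687

t(4,1)=2.340 V=104.687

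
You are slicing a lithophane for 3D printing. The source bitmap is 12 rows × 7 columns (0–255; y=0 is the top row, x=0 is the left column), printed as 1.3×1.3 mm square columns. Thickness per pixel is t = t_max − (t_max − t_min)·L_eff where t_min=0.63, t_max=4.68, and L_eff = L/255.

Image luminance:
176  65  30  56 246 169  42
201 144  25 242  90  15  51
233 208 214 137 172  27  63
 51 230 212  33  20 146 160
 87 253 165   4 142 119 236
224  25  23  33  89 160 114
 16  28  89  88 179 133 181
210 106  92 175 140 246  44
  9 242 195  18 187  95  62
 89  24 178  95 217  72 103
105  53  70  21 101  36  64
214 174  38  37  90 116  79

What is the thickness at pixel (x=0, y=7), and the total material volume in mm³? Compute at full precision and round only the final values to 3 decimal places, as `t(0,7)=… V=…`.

span = t_max - t_min = 4.68 - 0.63 = 4.050
L(0,7) = 210, L_eff = 210/255 = 0.823529
t(0,7) = 4.68 - 4.050·0.823529 = 1.345
Σt over all 12·7 pixels = 407943/1700 ≈ 239.9664706
V = pitch²·Σt = 1.3²·407943/1700 = 405.543

t(0,7)=1.345 V=405.543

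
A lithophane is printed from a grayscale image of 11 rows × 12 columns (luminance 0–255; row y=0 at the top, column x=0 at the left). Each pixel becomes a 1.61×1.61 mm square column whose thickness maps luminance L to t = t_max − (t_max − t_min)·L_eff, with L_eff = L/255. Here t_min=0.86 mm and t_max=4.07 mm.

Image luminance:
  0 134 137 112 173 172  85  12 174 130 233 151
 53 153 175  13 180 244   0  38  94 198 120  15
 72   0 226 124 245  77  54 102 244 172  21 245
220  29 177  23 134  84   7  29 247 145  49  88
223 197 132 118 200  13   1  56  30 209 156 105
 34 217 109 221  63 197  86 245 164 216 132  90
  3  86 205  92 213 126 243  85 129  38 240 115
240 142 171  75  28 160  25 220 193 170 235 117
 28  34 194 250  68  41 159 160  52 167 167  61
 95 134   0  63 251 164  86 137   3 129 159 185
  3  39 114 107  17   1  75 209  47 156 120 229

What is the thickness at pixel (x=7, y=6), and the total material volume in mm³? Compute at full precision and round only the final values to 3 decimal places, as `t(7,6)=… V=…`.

t(7,6)=3.000 V=867.923

span = t_max - t_min = 4.07 - 0.86 = 3.210
L(7,6) = 85, L_eff = 85/255 = 0.333333
t(7,6) = 4.07 - 3.210·0.333333 = 3.000
Σt over all 11·12 pixels = 2846087/8500 ≈ 334.8337647
V = pitch²·Σt = 1.61²·2846087/8500 = 867.923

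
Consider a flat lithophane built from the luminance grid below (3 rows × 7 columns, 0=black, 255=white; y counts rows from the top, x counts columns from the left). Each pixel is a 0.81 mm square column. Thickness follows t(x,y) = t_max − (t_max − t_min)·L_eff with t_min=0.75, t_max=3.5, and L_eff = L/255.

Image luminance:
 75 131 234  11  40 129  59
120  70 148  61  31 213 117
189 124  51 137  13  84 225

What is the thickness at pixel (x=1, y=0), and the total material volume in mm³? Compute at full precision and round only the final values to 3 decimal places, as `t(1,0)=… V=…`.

span = t_max - t_min = 3.5 - 0.75 = 2.750
L(1,0) = 131, L_eff = 131/255 = 0.513725
t(1,0) = 3.5 - 2.750·0.513725 = 2.087
Σt over all 3·7 pixels = 4174/85 ≈ 49.1058824
V = pitch²·Σt = 0.81²·4174/85 = 32.218

t(1,0)=2.087 V=32.218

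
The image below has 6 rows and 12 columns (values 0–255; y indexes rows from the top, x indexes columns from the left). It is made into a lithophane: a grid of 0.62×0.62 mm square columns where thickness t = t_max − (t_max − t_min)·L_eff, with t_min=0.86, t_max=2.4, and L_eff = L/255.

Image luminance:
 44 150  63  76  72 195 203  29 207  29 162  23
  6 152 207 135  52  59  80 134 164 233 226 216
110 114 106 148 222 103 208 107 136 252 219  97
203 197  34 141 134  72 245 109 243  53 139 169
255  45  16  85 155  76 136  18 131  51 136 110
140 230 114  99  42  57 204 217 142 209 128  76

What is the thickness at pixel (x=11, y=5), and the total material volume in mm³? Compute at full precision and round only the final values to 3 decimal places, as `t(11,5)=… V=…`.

t(11,5)=1.941 V=44.719

span = t_max - t_min = 2.4 - 0.86 = 1.540
L(11,5) = 76, L_eff = 76/255 = 0.298039
t(11,5) = 2.4 - 1.540·0.298039 = 1.941
Σt over all 6·12 pixels = 349/3 ≈ 116.3333333
V = pitch²·Σt = 0.62²·349/3 = 44.719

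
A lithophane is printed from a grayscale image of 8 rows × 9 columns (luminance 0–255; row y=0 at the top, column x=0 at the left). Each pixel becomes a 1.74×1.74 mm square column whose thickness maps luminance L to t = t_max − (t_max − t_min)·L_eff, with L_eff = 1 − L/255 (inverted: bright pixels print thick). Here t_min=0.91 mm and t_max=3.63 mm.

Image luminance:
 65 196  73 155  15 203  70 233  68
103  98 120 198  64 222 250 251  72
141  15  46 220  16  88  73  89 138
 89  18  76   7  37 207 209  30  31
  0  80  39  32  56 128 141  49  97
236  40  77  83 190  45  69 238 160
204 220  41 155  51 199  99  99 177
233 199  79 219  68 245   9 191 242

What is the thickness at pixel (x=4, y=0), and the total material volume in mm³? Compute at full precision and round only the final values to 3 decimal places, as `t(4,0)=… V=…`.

span = t_max - t_min = 3.63 - 0.91 = 2.720
L(4,0) = 15, L_eff = 1 - 15/255 = 0.941176 (inverted)
t(4,0) = 3.63 - 2.720·0.941176 = 1.070
Σt over all 8·9 pixels = 58474/375 ≈ 155.9306667
V = pitch²·Σt = 1.74²·58474/375 = 472.096

t(4,0)=1.070 V=472.096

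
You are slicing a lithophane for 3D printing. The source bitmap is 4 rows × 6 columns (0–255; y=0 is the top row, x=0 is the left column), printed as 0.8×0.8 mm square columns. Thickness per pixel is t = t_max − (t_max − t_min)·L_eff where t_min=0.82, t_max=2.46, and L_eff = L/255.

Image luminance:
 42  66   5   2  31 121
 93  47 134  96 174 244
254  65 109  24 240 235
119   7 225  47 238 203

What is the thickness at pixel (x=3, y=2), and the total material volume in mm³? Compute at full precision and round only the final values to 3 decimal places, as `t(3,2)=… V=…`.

span = t_max - t_min = 2.46 - 0.82 = 1.640
L(3,2) = 24, L_eff = 24/255 = 0.094118
t(3,2) = 2.46 - 1.640·0.094118 = 2.306
Σt over all 4·6 pixels = 260719/6375 ≈ 40.8970980
V = pitch²·Σt = 0.8²·260719/6375 = 26.174

t(3,2)=2.306 V=26.174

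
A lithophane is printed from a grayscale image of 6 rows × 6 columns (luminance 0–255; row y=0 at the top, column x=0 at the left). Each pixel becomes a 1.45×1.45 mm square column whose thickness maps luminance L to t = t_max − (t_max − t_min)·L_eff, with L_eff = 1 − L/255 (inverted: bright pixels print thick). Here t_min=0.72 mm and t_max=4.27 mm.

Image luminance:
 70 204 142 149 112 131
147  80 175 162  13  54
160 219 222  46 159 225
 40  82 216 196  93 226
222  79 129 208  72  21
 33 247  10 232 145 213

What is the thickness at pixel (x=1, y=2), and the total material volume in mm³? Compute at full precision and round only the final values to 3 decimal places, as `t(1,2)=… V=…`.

t(1,2)=3.769 V=198.915

span = t_max - t_min = 4.27 - 0.72 = 3.550
L(1,2) = 219, L_eff = 1 - 219/255 = 0.141176 (inverted)
t(1,2) = 4.27 - 3.550·0.141176 = 3.769
Σt over all 6·6 pixels = 241253/2550 ≈ 94.6090196
V = pitch²·Σt = 1.45²·241253/2550 = 198.915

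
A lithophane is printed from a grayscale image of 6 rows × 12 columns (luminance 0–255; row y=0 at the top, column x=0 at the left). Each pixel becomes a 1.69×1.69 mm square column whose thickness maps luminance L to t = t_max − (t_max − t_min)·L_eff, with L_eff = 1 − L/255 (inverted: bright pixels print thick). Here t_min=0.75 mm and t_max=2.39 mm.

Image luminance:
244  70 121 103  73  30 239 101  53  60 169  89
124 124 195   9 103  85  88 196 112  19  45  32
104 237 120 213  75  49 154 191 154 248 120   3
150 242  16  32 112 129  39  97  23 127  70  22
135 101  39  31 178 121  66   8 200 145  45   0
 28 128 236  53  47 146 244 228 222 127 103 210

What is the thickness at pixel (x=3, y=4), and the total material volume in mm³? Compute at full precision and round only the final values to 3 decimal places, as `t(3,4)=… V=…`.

t(3,4)=0.949 V=302.134

span = t_max - t_min = 2.39 - 0.75 = 1.640
L(3,4) = 31, L_eff = 1 - 31/255 = 0.878431 (inverted)
t(3,4) = 2.39 - 1.640·0.878431 = 0.949
Σt over all 6·12 pixels = 224794/2125 ≈ 105.7854118
V = pitch²·Σt = 1.69²·224794/2125 = 302.134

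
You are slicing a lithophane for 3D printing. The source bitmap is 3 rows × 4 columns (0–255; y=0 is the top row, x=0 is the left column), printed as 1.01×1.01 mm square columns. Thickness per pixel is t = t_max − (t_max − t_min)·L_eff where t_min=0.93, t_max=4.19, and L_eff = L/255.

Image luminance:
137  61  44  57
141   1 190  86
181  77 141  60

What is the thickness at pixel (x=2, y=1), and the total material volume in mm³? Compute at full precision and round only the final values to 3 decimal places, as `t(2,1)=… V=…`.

span = t_max - t_min = 4.19 - 0.93 = 3.260
L(2,1) = 190, L_eff = 190/255 = 0.745098
t(2,1) = 4.19 - 3.260·0.745098 = 1.761
Σt over all 3·4 pixels = 74897/2125 ≈ 35.2456471
V = pitch²·Σt = 1.01²·74897/2125 = 35.954

t(2,1)=1.761 V=35.954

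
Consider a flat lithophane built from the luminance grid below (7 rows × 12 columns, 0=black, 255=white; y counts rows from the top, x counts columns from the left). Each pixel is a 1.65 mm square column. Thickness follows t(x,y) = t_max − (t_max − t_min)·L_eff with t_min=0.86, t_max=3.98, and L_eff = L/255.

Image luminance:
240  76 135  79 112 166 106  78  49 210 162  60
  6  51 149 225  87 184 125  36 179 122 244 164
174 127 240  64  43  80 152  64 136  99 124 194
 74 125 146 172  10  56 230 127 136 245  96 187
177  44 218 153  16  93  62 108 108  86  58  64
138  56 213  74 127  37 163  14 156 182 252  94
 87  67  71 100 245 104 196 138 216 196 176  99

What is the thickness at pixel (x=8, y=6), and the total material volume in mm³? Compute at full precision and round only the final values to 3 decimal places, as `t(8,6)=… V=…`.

t(8,6)=1.337 V=559.292

span = t_max - t_min = 3.98 - 0.86 = 3.120
L(8,6) = 216, L_eff = 216/255 = 0.847059
t(8,6) = 3.98 - 3.120·0.847059 = 1.337
Σt over all 7·12 pixels = 436546/2125 ≈ 205.4334118
V = pitch²·Σt = 1.65²·436546/2125 = 559.292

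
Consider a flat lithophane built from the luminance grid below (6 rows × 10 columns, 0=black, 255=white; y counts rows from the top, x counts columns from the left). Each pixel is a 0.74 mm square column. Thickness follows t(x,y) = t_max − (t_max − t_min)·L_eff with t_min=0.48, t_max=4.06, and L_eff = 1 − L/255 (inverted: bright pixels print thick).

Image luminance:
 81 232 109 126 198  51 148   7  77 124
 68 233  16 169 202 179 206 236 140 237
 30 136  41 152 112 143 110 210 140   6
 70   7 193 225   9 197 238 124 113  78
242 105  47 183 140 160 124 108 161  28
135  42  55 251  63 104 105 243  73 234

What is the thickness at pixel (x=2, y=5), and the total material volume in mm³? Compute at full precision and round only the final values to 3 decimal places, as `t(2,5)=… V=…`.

span = t_max - t_min = 4.06 - 0.48 = 3.580
L(2,5) = 55, L_eff = 1 - 55/255 = 0.784314 (inverted)
t(2,5) = 4.06 - 3.580·0.784314 = 1.252
Σt over all 6·10 pixels = 293184/2125 ≈ 137.9689412
V = pitch²·Σt = 0.74²·293184/2125 = 75.552

t(2,5)=1.252 V=75.552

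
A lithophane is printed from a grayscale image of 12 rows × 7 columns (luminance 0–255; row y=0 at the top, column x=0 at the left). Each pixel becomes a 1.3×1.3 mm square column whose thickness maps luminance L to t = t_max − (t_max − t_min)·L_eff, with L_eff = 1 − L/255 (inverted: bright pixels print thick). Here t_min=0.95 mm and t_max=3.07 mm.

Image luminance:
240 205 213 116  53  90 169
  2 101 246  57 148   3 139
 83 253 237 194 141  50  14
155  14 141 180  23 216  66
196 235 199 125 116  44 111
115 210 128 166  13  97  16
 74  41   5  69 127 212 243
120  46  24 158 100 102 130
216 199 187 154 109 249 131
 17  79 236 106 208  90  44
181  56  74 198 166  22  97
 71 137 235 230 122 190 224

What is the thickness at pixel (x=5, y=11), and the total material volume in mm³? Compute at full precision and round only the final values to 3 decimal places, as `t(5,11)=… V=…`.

t(5,11)=2.530 V=286.590

span = t_max - t_min = 3.07 - 0.95 = 2.120
L(5,11) = 190, L_eff = 1 - 190/255 = 0.254902 (inverted)
t(5,11) = 3.07 - 2.120·0.254902 = 2.530
Σt over all 12·7 pixels = 1081072/6375 ≈ 169.5799216
V = pitch²·Σt = 1.3²·1081072/6375 = 286.590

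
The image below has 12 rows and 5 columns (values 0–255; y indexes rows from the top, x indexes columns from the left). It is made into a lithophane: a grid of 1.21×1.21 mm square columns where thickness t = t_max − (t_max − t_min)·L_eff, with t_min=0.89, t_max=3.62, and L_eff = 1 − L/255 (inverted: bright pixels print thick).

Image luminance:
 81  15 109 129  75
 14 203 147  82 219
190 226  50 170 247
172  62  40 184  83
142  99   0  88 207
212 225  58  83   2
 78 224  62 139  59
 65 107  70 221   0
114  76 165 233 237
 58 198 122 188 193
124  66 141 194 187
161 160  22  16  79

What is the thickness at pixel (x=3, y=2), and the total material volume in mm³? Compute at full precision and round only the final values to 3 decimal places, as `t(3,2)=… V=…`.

t(3,2)=2.710 V=193.751

span = t_max - t_min = 3.62 - 0.89 = 2.730
L(3,2) = 170, L_eff = 1 - 170/255 = 0.333333 (inverted)
t(3,2) = 3.62 - 2.730·0.333333 = 2.710
Σt over all 12·5 pixels = 1124843/8500 ≈ 132.3344706
V = pitch²·Σt = 1.21²·1124843/8500 = 193.751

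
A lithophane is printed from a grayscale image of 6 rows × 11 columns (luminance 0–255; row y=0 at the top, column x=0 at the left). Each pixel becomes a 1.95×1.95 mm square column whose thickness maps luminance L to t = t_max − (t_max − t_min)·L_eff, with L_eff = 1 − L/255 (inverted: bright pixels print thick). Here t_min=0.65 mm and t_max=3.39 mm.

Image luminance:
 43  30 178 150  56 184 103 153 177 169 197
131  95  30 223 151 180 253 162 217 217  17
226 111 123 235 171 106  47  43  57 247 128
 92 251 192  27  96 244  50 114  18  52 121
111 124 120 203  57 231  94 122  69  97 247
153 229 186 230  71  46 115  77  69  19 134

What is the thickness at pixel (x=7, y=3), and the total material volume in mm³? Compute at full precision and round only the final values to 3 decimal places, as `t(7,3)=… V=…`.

t(7,3)=1.875 V=517.409

span = t_max - t_min = 3.39 - 0.65 = 2.740
L(7,3) = 114, L_eff = 1 - 114/255 = 0.552941 (inverted)
t(7,3) = 3.39 - 2.740·0.552941 = 1.875
Σt over all 6·11 pixels = 867451/6375 ≈ 136.0707451
V = pitch²·Σt = 1.95²·867451/6375 = 517.409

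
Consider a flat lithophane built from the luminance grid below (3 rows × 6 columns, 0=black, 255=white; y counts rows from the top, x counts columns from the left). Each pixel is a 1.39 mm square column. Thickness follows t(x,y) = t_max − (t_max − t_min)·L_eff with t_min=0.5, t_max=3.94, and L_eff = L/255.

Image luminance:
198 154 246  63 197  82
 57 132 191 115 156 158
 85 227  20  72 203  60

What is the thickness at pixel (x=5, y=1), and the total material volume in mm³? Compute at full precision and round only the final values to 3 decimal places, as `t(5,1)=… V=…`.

span = t_max - t_min = 3.94 - 0.5 = 3.440
L(5,1) = 158, L_eff = 158/255 = 0.619608
t(5,1) = 3.94 - 3.440·0.619608 = 1.809
Σt over all 3·6 pixels = 244339/6375 ≈ 38.3276863
V = pitch²·Σt = 1.39²·244339/6375 = 74.053

t(5,1)=1.809 V=74.053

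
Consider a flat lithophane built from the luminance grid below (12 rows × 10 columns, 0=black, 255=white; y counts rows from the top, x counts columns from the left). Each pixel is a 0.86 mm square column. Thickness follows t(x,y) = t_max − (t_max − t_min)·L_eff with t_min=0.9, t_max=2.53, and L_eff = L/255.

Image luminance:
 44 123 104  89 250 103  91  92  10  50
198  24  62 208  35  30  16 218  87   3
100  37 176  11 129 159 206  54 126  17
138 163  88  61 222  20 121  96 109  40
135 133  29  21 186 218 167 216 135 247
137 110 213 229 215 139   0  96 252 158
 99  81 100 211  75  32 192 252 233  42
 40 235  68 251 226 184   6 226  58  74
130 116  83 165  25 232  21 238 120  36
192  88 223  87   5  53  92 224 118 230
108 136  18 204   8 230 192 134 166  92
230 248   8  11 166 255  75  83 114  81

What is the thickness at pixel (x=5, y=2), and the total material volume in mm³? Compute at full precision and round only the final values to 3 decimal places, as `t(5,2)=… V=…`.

t(5,2)=1.514 V=155.198

span = t_max - t_min = 2.53 - 0.9 = 1.630
L(5,2) = 159, L_eff = 159/255 = 0.623529
t(5,2) = 2.53 - 1.630·0.623529 = 1.514
Σt over all 12·10 pixels = 1337729/6375 ≈ 209.8398431
V = pitch²·Σt = 0.86²·1337729/6375 = 155.198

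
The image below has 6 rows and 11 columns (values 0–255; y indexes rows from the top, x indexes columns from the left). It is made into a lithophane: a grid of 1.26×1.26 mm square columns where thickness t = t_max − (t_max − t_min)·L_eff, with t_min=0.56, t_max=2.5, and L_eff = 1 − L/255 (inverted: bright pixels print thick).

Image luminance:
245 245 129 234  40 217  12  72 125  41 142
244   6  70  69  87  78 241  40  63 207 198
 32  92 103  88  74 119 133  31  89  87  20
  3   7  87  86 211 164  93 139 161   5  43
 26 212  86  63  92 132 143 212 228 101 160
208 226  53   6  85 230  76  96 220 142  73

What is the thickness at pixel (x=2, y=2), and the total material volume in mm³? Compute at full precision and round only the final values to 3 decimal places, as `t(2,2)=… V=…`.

t(2,2)=1.344 V=149.772

span = t_max - t_min = 2.5 - 0.56 = 1.940
L(2,2) = 103, L_eff = 1 - 103/255 = 0.596078 (inverted)
t(2,2) = 2.5 - 1.940·0.596078 = 1.344
Σt over all 6·11 pixels = 200469/2125 ≈ 94.3383529
V = pitch²·Σt = 1.26²·200469/2125 = 149.772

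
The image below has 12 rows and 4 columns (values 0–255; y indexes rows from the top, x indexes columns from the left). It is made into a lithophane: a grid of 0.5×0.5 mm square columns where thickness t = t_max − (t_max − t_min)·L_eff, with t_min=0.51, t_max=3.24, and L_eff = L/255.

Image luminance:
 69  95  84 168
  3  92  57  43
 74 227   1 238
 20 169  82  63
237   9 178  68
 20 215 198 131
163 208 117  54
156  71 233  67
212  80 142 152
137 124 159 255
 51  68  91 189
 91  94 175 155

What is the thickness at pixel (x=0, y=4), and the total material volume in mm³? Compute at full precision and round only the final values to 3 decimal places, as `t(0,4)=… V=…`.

span = t_max - t_min = 3.24 - 0.51 = 2.730
L(0,4) = 237, L_eff = 237/255 = 0.929412
t(0,4) = 3.24 - 2.730·0.929412 = 0.703
Σt over all 12·4 pixels = 159097/1700 ≈ 93.5864706
V = pitch²·Σt = 0.5²·159097/1700 = 23.397

t(0,4)=0.703 V=23.397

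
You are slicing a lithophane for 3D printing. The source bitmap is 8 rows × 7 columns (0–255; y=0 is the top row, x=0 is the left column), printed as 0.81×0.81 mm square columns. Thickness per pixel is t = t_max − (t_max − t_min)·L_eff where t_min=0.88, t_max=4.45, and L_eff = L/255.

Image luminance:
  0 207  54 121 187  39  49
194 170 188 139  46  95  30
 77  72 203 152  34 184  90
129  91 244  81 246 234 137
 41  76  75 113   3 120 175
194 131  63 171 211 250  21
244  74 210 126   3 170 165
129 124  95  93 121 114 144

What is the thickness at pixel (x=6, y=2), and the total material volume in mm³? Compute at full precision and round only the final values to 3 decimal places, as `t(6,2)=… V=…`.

span = t_max - t_min = 4.45 - 0.88 = 3.570
L(6,2) = 90, L_eff = 90/255 = 0.352941
t(6,2) = 4.45 - 3.570·0.352941 = 3.190
Σt over all 8·7 pixels = 151.914
V = pitch²·Σt = 0.81²·151.914 = 99.671

t(6,2)=3.190 V=99.671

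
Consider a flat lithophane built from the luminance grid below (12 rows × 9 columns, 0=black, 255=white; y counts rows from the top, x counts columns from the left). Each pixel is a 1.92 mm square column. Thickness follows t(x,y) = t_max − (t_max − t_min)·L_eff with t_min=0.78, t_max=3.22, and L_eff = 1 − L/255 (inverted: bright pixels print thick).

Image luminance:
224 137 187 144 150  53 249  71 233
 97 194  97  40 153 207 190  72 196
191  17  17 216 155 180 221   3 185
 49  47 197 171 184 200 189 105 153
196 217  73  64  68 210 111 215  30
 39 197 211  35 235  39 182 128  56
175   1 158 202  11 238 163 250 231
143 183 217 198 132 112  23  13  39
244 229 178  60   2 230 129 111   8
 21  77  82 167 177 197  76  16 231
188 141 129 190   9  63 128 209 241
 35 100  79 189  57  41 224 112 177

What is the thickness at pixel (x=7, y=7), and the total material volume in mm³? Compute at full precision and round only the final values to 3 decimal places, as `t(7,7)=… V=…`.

t(7,7)=0.904 V=822.577

span = t_max - t_min = 3.22 - 0.78 = 2.440
L(7,7) = 13, L_eff = 1 - 13/255 = 0.949020 (inverted)
t(7,7) = 3.22 - 2.440·0.949020 = 0.904
Σt over all 12·9 pixels = 1422506/6375 ≈ 223.1381961
V = pitch²·Σt = 1.92²·1422506/6375 = 822.577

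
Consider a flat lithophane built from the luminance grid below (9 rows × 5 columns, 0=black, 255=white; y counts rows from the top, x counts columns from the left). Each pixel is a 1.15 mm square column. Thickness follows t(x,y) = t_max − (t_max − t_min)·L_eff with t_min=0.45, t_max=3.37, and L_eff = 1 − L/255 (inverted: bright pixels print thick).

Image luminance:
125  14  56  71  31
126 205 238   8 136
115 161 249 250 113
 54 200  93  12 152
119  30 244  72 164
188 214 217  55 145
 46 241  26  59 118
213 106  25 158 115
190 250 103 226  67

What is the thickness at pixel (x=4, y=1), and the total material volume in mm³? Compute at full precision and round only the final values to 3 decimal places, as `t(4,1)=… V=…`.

span = t_max - t_min = 3.37 - 0.45 = 2.920
L(4,1) = 136, L_eff = 1 - 136/255 = 0.466667 (inverted)
t(4,1) = 3.37 - 2.920·0.466667 = 2.007
Σt over all 9·5 pixels = 88399/1020 ≈ 86.6656863
V = pitch²·Σt = 1.15²·88399/1020 = 114.615

t(4,1)=2.007 V=114.615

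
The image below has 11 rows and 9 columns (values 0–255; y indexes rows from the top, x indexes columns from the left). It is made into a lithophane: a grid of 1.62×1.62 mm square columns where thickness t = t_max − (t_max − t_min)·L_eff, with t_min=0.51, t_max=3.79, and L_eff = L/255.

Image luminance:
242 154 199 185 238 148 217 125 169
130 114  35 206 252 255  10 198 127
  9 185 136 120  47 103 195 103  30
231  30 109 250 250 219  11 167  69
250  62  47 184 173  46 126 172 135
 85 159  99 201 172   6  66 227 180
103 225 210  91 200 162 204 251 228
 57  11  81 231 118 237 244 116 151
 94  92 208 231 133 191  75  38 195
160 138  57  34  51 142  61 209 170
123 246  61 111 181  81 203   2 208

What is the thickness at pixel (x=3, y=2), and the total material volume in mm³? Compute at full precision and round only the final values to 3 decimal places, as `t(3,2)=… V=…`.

t(3,2)=2.246 V=509.639

span = t_max - t_min = 3.79 - 0.51 = 3.280
L(3,2) = 120, L_eff = 120/255 = 0.470588
t(3,2) = 3.79 - 3.280·0.470588 = 2.246
Σt over all 11·9 pixels = 1650637/8500 ≈ 194.1925882
V = pitch²·Σt = 1.62²·1650637/8500 = 509.639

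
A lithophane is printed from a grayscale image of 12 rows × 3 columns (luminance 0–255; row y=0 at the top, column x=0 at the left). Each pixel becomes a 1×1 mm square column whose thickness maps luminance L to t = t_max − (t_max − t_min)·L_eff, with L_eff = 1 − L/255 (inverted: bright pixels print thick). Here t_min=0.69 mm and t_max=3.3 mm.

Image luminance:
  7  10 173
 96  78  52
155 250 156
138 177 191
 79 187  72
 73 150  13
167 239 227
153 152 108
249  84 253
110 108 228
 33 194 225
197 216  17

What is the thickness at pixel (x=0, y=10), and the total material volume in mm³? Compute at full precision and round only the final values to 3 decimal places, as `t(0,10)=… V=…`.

span = t_max - t_min = 3.3 - 0.69 = 2.610
L(0,10) = 33, L_eff = 1 - 33/255 = 0.870588 (inverted)
t(0,10) = 3.3 - 2.610·0.870588 = 1.028
Σt over all 12·3 pixels = 647619/8500 ≈ 76.1904706
V = pitch²·Σt = 1²·647619/8500 = 76.190

t(0,10)=1.028 V=76.190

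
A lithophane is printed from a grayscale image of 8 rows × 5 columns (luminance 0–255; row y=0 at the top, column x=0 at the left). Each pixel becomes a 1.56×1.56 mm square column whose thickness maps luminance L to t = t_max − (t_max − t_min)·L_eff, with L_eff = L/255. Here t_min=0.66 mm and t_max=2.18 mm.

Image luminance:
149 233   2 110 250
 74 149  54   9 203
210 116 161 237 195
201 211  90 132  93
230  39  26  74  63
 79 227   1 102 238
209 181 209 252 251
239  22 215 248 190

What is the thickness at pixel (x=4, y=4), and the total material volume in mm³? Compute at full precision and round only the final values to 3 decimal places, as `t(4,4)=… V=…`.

t(4,4)=1.804 V=125.550

span = t_max - t_min = 2.18 - 0.66 = 1.520
L(4,4) = 63, L_eff = 63/255 = 0.247059
t(4,4) = 2.18 - 1.520·0.247059 = 1.804
Σt over all 8·5 pixels = 328888/6375 ≈ 51.5902745
V = pitch²·Σt = 1.56²·328888/6375 = 125.550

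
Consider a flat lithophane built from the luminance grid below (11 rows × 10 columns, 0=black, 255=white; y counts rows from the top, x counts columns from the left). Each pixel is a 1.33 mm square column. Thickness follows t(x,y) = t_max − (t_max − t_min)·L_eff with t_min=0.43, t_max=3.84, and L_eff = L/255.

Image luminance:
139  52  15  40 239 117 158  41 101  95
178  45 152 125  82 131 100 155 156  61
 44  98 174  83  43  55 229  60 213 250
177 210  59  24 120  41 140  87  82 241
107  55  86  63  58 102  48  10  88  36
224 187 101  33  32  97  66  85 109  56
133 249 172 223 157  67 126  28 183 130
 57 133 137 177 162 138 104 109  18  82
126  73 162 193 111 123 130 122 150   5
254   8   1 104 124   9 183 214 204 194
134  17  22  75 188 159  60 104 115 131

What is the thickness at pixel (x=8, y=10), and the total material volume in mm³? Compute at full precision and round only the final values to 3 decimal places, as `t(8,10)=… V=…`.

span = t_max - t_min = 3.84 - 0.43 = 3.410
L(8,10) = 115, L_eff = 115/255 = 0.450980
t(8,10) = 3.84 - 3.410·0.450980 = 2.302
Σt over all 11·10 pixels = 1312993/5100 ≈ 257.4496078
V = pitch²·Σt = 1.33²·1312993/5100 = 455.403

t(8,10)=2.302 V=455.403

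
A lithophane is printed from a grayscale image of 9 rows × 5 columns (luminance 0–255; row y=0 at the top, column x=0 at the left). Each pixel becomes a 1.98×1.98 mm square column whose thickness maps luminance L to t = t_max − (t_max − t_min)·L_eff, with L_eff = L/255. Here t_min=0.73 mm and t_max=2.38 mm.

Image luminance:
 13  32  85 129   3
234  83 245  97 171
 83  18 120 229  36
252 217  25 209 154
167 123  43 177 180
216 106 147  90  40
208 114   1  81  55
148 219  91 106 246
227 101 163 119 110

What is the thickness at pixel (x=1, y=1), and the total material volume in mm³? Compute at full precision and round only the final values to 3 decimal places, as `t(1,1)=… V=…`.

t(1,1)=1.843 V=274.951

span = t_max - t_min = 2.38 - 0.73 = 1.650
L(1,1) = 83, L_eff = 83/255 = 0.325490
t(1,1) = 2.38 - 1.650·0.325490 = 1.843
Σt over all 9·5 pixels = 119227/1700 ≈ 70.1335294
V = pitch²·Σt = 1.98²·119227/1700 = 274.951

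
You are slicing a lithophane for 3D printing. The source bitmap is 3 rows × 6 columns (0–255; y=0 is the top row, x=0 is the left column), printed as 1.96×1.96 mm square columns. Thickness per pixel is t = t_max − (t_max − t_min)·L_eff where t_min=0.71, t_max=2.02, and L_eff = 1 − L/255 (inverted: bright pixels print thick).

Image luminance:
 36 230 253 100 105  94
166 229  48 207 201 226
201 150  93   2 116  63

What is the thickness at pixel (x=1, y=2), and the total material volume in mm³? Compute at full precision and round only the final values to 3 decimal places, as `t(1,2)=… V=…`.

t(1,2)=1.481 V=98.829

span = t_max - t_min = 2.02 - 0.71 = 1.310
L(1,2) = 150, L_eff = 1 - 150/255 = 0.411765 (inverted)
t(1,2) = 2.02 - 1.310·0.411765 = 1.481
Σt over all 3·6 pixels = 21867/850 ≈ 25.7258824
V = pitch²·Σt = 1.96²·21867/850 = 98.829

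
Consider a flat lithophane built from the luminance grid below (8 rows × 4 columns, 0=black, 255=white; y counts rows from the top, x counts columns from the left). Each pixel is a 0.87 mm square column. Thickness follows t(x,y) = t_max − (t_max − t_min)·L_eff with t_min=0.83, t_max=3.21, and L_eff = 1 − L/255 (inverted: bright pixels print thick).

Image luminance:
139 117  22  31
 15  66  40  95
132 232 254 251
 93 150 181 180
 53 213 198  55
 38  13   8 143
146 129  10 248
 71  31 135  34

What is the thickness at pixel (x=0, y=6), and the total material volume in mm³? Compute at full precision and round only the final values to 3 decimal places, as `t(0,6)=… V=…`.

span = t_max - t_min = 3.21 - 0.83 = 2.380
L(0,6) = 146, L_eff = 1 - 146/255 = 0.427451 (inverted)
t(0,6) = 3.21 - 2.380·0.427451 = 2.193
Σt over all 8·4 pixels = 44581/750 ≈ 59.4413333
V = pitch²·Σt = 0.87²·44581/750 = 44.991

t(0,6)=2.193 V=44.991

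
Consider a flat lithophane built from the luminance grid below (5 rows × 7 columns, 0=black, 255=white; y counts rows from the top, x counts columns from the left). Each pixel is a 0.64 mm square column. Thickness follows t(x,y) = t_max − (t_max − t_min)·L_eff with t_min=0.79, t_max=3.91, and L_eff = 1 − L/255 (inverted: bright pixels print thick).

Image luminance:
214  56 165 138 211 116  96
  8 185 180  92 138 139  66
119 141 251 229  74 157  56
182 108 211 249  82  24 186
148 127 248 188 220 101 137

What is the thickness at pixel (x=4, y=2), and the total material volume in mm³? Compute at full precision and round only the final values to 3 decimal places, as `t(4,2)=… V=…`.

t(4,2)=1.695 V=36.594

span = t_max - t_min = 3.91 - 0.79 = 3.120
L(4,2) = 74, L_eff = 1 - 74/255 = 0.709804 (inverted)
t(4,2) = 3.91 - 3.120·0.709804 = 1.695
Σt over all 5·7 pixels = 759393/8500 ≈ 89.3403529
V = pitch²·Σt = 0.64²·759393/8500 = 36.594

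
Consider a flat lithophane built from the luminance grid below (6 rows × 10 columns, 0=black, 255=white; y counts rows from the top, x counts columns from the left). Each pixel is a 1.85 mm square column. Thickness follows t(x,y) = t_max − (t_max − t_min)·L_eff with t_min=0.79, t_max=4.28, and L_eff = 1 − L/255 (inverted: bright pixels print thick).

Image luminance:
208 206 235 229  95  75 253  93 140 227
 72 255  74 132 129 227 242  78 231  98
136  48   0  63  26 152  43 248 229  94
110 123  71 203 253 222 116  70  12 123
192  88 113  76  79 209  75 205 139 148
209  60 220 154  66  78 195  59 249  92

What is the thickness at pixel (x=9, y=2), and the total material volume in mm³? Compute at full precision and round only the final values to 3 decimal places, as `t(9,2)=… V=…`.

t(9,2)=2.077 V=553.211

span = t_max - t_min = 4.28 - 0.79 = 3.490
L(9,2) = 94, L_eff = 1 - 94/255 = 0.631373 (inverted)
t(9,2) = 4.28 - 3.490·0.631373 = 2.077
Σt over all 6·10 pixels = 242459/1500 ≈ 161.6393333
V = pitch²·Σt = 1.85²·242459/1500 = 553.211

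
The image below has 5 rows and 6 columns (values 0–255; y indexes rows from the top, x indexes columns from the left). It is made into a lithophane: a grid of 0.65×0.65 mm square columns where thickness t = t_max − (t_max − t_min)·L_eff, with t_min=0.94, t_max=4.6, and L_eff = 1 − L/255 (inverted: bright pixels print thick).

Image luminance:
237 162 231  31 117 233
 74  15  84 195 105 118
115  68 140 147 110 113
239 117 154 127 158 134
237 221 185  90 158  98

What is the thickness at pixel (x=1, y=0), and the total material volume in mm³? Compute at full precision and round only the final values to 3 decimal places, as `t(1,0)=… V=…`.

span = t_max - t_min = 4.6 - 0.94 = 3.660
L(1,0) = 162, L_eff = 1 - 162/255 = 0.364706 (inverted)
t(1,0) = 4.6 - 3.660·0.364706 = 3.265
Σt over all 5·6 pixels = 376843/4250 ≈ 88.6689412
V = pitch²·Σt = 0.65²·376843/4250 = 37.463

t(1,0)=3.265 V=37.463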